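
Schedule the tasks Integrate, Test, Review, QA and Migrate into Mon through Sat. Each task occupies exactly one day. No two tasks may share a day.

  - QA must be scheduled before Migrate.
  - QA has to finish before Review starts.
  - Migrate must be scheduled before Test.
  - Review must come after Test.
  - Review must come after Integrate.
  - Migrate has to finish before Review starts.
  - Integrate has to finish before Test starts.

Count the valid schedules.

18

Splitting on Integrate: it can be Mon (5), Tue (5), Wed (5), Thu (3). Listing each branch's schedules as (Test, Review, QA, Migrate):
Integrate=Mon: (Thu,Fri,Tue,Wed) (Thu,Sat,Tue,Wed) (Fri,Sat,Tue,Wed) (Fri,Sat,Tue,Thu) (Fri,Sat,Wed,Thu) — 5.
Integrate=Tue: (Thu,Fri,Mon,Wed) (Thu,Sat,Mon,Wed) (Fri,Sat,Mon,Wed) (Fri,Sat,Mon,Thu) (Fri,Sat,Wed,Thu) — 5.
Integrate=Wed: (Thu,Fri,Mon,Tue) (Thu,Sat,Mon,Tue) (Fri,Sat,Mon,Tue) (Fri,Sat,Mon,Thu) (Fri,Sat,Tue,Thu) — 5.
Integrate=Thu: (Fri,Sat,Mon,Tue) (Fri,Sat,Mon,Wed) (Fri,Sat,Tue,Wed) — 3.
Summing: 5 + 5 + 5 + 3 = 18.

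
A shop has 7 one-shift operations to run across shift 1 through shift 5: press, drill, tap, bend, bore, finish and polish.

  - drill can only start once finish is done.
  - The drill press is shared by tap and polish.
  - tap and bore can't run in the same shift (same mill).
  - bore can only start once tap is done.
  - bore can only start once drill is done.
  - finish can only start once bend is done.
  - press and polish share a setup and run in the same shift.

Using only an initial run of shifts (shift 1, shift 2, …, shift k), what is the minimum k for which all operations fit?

The precedence chain requires at least 4 distinct shifts.
4 works (last occupied shift: shift 4): for example press in shift 2; bore in shift 4; polish in shift 2; finish in shift 2; tap in shift 1; bend in shift 1; drill in shift 3.

4 shifts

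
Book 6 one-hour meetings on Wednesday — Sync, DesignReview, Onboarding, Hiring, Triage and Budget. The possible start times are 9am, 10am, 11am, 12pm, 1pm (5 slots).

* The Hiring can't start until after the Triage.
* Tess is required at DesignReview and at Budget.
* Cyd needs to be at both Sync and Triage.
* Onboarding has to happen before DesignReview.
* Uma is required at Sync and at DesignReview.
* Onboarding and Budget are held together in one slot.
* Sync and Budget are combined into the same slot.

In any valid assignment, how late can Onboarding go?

12pm

Downstream work caps Onboarding at 12pm.
Onboarding at 12pm is achievable: Sync in 12pm; Hiring in 10am; DesignReview in 1pm; Triage in 9am; Budget in 12pm; Onboarding in 12pm.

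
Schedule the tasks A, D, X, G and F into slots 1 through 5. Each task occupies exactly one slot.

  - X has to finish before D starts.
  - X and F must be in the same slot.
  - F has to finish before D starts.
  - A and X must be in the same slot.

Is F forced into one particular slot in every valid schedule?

No

F can be 1 (e.g. D=2, G=1, X=1, A=1, F=1) or 2 (e.g. A=2; F=2; X=2; D=3; G=1).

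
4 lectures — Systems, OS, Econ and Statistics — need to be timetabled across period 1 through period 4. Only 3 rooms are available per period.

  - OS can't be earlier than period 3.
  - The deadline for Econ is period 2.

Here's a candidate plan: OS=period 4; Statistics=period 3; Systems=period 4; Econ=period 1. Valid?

OS can't be earlier than period 3 — holds.
The deadline for Econ is period 2 — holds.
Only 3 rooms are available per period — holds.

Valid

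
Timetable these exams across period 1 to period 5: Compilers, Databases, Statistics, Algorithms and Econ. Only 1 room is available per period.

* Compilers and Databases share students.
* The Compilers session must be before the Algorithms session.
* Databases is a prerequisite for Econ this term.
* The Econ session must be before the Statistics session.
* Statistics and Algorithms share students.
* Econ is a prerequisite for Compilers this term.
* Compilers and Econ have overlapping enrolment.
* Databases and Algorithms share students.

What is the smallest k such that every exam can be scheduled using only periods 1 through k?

5 periods

The precedence chain requires at least 4 distinct periods.
With at most 1 per period and 5 exams, at least 5 periods are needed.
5 works (last occupied period: period 5): for example Econ -> period 2, Compilers -> period 3, Statistics -> period 4, Databases -> period 1, Algorithms -> period 5.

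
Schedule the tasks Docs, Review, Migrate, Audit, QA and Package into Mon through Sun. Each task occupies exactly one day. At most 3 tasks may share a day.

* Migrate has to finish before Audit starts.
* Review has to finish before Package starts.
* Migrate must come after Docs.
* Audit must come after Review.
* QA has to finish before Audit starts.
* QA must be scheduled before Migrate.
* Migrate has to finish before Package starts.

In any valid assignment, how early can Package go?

Precedence pushes Package to at least Wed.
Package at Wed is achievable: Audit in Wed, Migrate in Tue, Docs in Mon, Package in Wed, QA in Mon, Review in Mon.

Wed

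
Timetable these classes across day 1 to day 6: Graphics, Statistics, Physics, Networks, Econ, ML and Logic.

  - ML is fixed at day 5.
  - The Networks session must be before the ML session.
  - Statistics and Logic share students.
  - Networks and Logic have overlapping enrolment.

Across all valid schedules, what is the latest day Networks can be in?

day 4

Downstream work caps Networks at day 4.
Networks at day 4 is achievable: Physics in day 1, Graphics in day 1, Statistics in day 1, Networks in day 4, Logic in day 2, ML in day 5, Econ in day 1.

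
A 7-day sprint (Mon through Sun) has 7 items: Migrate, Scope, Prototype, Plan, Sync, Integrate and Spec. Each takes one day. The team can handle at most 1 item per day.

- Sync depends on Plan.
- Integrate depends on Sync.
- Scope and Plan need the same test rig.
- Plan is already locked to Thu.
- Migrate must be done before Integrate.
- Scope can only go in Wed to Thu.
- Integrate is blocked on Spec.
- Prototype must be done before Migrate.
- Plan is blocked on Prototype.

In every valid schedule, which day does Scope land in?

Wed

Scope's window is Wed–Thu.
Plan is fixed at Thu, and Scope can't share a day with Plan.
So Scope must be Wed.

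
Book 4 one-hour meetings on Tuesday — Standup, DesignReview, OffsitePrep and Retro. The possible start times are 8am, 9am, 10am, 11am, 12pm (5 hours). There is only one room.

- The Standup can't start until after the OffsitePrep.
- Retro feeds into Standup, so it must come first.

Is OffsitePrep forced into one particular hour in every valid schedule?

No

OffsitePrep can be 8am (e.g. Standup=10am; DesignReview=11am; OffsitePrep=8am; Retro=9am) or 9am (e.g. OffsitePrep=9am; DesignReview=11am; Standup=10am; Retro=8am).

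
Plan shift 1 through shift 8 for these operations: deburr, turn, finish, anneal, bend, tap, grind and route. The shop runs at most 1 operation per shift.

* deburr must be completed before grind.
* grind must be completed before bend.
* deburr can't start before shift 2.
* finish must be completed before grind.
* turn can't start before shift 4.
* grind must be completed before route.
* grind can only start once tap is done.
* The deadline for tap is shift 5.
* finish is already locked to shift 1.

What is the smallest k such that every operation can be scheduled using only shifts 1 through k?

The precedence chain requires at least 3 distinct shifts.
With at most 1 per shift and 8 operations, at least 8 shifts are needed.
turn can't be placed before shift 4, so the schedule must run through at least shift 4.
8 works (last occupied shift: shift 8): for example turn -> shift 4; grind -> shift 5; bend -> shift 6; tap -> shift 2; finish -> shift 1; route -> shift 7; anneal -> shift 8; deburr -> shift 3.

8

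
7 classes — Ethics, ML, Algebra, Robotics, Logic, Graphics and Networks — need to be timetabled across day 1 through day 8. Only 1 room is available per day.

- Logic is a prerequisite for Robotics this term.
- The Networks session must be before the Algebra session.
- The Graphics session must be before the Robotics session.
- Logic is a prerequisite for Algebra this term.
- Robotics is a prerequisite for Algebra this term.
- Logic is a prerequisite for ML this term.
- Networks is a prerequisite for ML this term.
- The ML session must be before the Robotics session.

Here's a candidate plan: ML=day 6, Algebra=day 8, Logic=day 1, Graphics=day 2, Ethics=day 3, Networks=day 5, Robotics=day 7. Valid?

Yes, all constraints hold

Networks is a prerequisite for ML this term — holds.
Robotics is a prerequisite for Algebra this term — holds.
Logic is a prerequisite for Algebra this term — holds.
The Networks session must be before the Algebra session — holds.
The ML session must be before the Robotics session — holds.
Logic is a prerequisite for Robotics this term — holds.
Logic is a prerequisite for ML this term — holds.
Only 1 room is available per day — holds.
The Graphics session must be before the Robotics session — holds.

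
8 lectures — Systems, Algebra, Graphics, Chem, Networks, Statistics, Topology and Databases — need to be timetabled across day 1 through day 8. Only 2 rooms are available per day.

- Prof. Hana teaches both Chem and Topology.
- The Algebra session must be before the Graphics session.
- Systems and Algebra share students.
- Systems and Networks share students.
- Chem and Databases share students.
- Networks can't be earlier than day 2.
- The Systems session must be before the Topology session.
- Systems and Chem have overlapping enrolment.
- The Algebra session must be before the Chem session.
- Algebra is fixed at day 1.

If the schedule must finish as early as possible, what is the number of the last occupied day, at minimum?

The precedence chain requires at least 2 distinct days.
With at most 2 per day and 8 lectures, at least 4 days are needed.
4 works (last occupied day: day 4): for example Networks in day 2, Graphics in day 3, Topology in day 4, Databases in day 4, Systems in day 3, Chem in day 2, Algebra in day 1, Statistics in day 1.

4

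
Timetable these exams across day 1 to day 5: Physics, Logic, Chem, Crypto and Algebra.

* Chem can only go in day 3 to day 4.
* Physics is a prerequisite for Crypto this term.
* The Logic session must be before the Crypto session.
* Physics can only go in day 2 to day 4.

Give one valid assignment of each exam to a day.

Chem -> day 3, Algebra -> day 1, Physics -> day 2, Logic -> day 1, Crypto -> day 3

Checking: Logic(day 1) before Crypto(day 3); Physics(day 2) before Crypto(day 3); Chem=day 3 in [day 3,day 4]; Physics=day 2 in [day 2,day 4].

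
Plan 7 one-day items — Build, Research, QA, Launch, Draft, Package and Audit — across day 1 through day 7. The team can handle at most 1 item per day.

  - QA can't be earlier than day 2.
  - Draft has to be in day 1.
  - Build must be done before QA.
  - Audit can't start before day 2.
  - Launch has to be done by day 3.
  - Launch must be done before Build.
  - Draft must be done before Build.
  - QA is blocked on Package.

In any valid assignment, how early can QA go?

QA is available from day 2; precedence pushes QA to at least day 3.
QA at day 5 is achievable: Draft -> day 1, Launch -> day 2, Audit -> day 6, QA -> day 5, Build -> day 3, Package -> day 4, Research -> day 7.
Nothing earlier works — the capacity limit rule out every day before day 5.

day 5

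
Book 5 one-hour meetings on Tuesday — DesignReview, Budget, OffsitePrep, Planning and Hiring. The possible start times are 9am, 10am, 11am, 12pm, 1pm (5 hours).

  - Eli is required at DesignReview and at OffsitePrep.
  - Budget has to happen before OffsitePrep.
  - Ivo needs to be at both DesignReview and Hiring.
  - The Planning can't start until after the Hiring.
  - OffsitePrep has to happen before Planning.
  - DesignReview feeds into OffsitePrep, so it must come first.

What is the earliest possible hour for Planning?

11am

Precedence pushes Planning to at least 11am.
Planning at 11am is achievable: OffsitePrep in 10am; Budget in 9am; Planning in 11am; Hiring in 10am; DesignReview in 9am.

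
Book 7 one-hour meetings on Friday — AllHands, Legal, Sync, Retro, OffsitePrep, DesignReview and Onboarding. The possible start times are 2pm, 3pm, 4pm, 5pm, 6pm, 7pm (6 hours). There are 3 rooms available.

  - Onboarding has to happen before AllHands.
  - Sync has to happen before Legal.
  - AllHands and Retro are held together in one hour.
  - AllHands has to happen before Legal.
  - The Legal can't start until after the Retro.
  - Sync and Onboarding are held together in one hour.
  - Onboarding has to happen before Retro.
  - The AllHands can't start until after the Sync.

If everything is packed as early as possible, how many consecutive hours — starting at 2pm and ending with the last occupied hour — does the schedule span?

3 hours

The precedence chain requires at least 3 distinct hours.
With at most 3 per hour and 7 meetings, at least 3 hours are needed.
3 works (last occupied hour: 4pm): for example Sync=2pm, Legal=4pm, DesignReview=3pm, AllHands=3pm, Retro=3pm, Onboarding=2pm, OffsitePrep=2pm.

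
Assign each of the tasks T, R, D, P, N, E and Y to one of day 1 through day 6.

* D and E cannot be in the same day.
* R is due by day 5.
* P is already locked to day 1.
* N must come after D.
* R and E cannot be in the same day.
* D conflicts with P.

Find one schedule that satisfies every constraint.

N -> day 3; T -> day 1; E -> day 3; P -> day 1; R -> day 1; Y -> day 1; D -> day 2

Checking: D(day 2) before N(day 3); R(day 1) != E(day 3); D(day 2) != P(day 1); D(day 2) != E(day 3); P=day 1 in [day 1,day 1]; R=day 1 in [day 1,day 5].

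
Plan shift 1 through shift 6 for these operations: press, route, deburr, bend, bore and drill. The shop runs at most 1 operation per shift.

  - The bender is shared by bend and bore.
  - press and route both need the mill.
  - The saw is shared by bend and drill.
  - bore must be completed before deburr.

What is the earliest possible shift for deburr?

shift 2

Precedence pushes deburr to at least shift 2.
deburr at shift 2 is achievable: route in shift 4; bore in shift 1; deburr in shift 2; drill in shift 6; bend in shift 5; press in shift 3.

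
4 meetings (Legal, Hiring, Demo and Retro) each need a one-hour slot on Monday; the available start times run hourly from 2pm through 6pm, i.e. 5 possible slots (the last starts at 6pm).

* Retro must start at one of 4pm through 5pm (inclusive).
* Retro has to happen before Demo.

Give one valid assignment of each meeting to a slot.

Demo in 5pm, Legal in 2pm, Retro in 4pm, Hiring in 2pm

Checking: Retro(4pm) before Demo(5pm); Retro=4pm in [4pm,5pm].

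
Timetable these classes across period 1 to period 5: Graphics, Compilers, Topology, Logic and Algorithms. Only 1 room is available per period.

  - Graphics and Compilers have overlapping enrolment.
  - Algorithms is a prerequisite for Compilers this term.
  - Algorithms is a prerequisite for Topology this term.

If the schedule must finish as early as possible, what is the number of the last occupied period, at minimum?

5

The precedence chain requires at least 2 distinct periods.
With at most 1 per period and 5 classes, at least 5 periods are needed.
5 works (last occupied period: period 5): for example Topology=period 3; Compilers=period 2; Graphics=period 4; Logic=period 5; Algorithms=period 1.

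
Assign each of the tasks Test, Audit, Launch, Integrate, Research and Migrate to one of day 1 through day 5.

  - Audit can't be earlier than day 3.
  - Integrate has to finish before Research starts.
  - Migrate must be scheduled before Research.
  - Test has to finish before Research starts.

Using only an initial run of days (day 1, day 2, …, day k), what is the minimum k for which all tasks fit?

3

The precedence chain requires at least 2 distinct days.
Audit can't be placed before day 3, so the schedule must run through at least day 3.
3 works (last occupied day: day 3): for example Launch -> day 1, Migrate -> day 1, Integrate -> day 1, Audit -> day 3, Research -> day 2, Test -> day 1.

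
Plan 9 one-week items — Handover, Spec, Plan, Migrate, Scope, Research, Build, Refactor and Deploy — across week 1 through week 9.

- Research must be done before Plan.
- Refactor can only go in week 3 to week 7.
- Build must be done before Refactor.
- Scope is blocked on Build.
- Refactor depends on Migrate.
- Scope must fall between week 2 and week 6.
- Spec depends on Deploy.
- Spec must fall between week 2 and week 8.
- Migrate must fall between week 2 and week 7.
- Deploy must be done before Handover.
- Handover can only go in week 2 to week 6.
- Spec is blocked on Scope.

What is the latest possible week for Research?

week 8

Downstream work caps Research at week 8.
Research at week 8 is achievable: Build=week 1; Refactor=week 3; Scope=week 2; Deploy=week 1; Research=week 8; Handover=week 2; Migrate=week 2; Spec=week 3; Plan=week 9.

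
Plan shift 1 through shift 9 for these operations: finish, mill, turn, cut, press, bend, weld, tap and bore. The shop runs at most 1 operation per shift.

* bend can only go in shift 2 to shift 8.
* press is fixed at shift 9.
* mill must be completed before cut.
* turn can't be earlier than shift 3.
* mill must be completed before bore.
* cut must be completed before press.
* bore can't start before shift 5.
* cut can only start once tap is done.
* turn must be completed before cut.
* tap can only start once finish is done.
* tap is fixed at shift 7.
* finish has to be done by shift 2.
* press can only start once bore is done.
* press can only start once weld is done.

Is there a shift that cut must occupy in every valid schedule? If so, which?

tap is fixed at shift 7 and must come before cut, so cut is at least shift 8.
press is fixed at shift 9 and must come after cut, so cut is at most shift 8.
So cut must be shift 8.

shift 8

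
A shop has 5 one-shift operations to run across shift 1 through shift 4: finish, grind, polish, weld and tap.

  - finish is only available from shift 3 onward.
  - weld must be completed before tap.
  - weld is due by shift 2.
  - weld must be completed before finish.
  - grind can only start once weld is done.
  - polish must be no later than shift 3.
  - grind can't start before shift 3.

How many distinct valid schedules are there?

60

Splitting on finish: it can be shift 3 (30), shift 4 (30). Listing each branch's schedules as (grind, polish, weld, tap) by shift number:
finish=shift 3: (3,1,1,2) (3,1,1,3) (3,1,1,4) (3,1,2,3) (3,1,2,4) (3,2,1,2) (3,2,1,3) (3,2,1,4) (3,2,2,3) (3,2,2,4) (3,3,1,2) (3,3,1,3) (3,3,1,4) (3,3,2,3) (3,3,2,4) (4,1,1,2) (4,1,1,3) (4,1,1,4) (4,1,2,3) (4,1,2,4) (4,2,1,2) (4,2,1,3) (4,2,1,4) (4,2,2,3) (4,2,2,4) (4,3,1,2) (4,3,1,3) (4,3,1,4) (4,3,2,3) (4,3,2,4) — 30.
finish=shift 4: (3,1,1,2) (3,1,1,3) (3,1,1,4) (3,1,2,3) (3,1,2,4) (3,2,1,2) (3,2,1,3) (3,2,1,4) (3,2,2,3) (3,2,2,4) (3,3,1,2) (3,3,1,3) (3,3,1,4) (3,3,2,3) (3,3,2,4) (4,1,1,2) (4,1,1,3) (4,1,1,4) (4,1,2,3) (4,1,2,4) (4,2,1,2) (4,2,1,3) (4,2,1,4) (4,2,2,3) (4,2,2,4) (4,3,1,2) (4,3,1,3) (4,3,1,4) (4,3,2,3) (4,3,2,4) — 30.
Summing: 30 + 30 = 60.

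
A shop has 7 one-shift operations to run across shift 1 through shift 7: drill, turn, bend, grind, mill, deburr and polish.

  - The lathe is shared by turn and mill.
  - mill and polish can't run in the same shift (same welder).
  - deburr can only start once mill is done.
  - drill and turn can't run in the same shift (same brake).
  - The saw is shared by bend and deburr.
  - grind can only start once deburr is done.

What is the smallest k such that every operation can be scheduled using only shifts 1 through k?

3

The precedence chain requires at least 3 distinct shifts.
3 works (last occupied shift: shift 3): for example mill -> shift 1; turn -> shift 2; polish -> shift 2; grind -> shift 3; deburr -> shift 2; bend -> shift 1; drill -> shift 1.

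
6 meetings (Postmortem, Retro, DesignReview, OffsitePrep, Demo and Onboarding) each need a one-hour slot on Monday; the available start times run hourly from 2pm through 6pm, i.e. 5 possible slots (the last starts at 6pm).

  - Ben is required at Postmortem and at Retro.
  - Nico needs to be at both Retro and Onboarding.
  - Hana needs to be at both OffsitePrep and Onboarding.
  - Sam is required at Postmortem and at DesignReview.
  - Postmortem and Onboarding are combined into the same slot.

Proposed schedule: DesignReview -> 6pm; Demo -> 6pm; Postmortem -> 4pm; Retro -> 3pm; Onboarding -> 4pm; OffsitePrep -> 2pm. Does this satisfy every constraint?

Nico needs to be at both Retro and Onboarding — holds.
Ben is required at Postmortem and at Retro — holds.
Sam is required at Postmortem and at DesignReview — holds.
Hana needs to be at both OffsitePrep and Onboarding — holds.
Postmortem and Onboarding are combined into the same slot — holds.

Yes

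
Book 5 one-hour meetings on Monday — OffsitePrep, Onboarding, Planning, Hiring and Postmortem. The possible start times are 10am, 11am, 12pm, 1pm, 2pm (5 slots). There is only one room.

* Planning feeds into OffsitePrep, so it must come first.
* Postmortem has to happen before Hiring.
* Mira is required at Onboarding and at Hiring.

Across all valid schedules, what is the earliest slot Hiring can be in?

Precedence pushes Hiring to at least 11am.
Hiring at 11am is achievable: Planning in 12pm, Onboarding in 2pm, Hiring in 11am, Postmortem in 10am, OffsitePrep in 1pm.

11am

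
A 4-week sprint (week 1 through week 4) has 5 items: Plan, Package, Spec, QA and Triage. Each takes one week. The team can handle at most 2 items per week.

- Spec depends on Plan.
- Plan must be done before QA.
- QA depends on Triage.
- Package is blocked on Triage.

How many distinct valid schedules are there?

56

Splitting on Plan: it can be week 1 (36), week 2 (17), week 3 (3). Listing each branch's schedules as (Package, Spec, QA, Triage) by week number:
Plan=week 1: (2,2,3,1) (2,2,4,1) (2,3,2,1) (2,3,3,1) (2,3,4,1) (2,4,2,1) (2,4,3,1) (2,4,4,1) (3,2,2,1) (3,2,3,1) (3,2,3,2) (3,2,4,1) (3,2,4,2) (3,3,2,1) (3,3,4,1) (3,3,4,2) (3,4,2,1) (3,4,3,1) (3,4,3,2) (3,4,4,1) (3,4,4,2) (4,2,2,1) (4,2,3,1) (4,2,3,2) (4,2,4,1) (4,2,4,2) (4,2,4,3) (4,3,2,1) (4,3,3,1) (4,3,3,2) (4,3,4,1) (4,3,4,2) (4,3,4,3) (4,4,2,1) (4,4,3,1) (4,4,3,2) — 36.
Plan=week 2: (2,3,3,1) (2,3,4,1) (2,4,3,1) (2,4,4,1) (3,3,4,1) (3,3,4,2) (3,4,3,1) (3,4,3,2) (3,4,4,1) (3,4,4,2) (4,3,3,1) (4,3,3,2) (4,3,4,1) (4,3,4,2) (4,3,4,3) (4,4,3,1) (4,4,3,2) — 17.
Plan=week 3: (2,4,4,1) (3,4,4,1) (3,4,4,2) — 3.
Summing: 36 + 17 + 3 = 56.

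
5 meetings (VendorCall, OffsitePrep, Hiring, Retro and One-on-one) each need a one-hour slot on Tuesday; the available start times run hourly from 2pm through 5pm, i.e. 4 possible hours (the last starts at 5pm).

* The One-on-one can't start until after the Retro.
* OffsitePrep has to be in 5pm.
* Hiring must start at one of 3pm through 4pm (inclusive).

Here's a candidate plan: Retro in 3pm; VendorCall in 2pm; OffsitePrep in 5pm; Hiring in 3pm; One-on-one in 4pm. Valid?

Yes, all constraints hold

The One-on-one can't start until after the Retro — holds.
OffsitePrep has to be in 5pm — holds.
Hiring must start at one of 3pm through 4pm (inclusive) — holds.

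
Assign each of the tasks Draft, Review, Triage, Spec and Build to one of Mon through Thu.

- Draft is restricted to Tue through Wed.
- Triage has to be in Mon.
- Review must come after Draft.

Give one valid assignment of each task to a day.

Draft -> Tue, Triage -> Mon, Spec -> Mon, Build -> Mon, Review -> Wed

Checking: Draft(Tue) before Review(Wed); Triage=Mon in [Mon,Mon]; Draft=Tue in [Tue,Wed].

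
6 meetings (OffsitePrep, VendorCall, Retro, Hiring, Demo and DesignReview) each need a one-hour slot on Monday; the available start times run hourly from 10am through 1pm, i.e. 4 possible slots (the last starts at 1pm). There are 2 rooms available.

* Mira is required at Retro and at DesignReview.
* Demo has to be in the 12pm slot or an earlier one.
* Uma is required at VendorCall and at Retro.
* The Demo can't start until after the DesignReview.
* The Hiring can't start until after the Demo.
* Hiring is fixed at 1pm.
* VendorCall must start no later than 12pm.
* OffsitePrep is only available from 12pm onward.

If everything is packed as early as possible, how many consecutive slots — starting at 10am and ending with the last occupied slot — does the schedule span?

The precedence chain requires at least 3 distinct slots.
With at most 2 per slot and 6 meetings, at least 3 slots are needed.
Hiring can't be placed before 1pm — that is slot 4 counting from 10am — so the schedule must run through at least 4 slots.
4 works (last occupied slot: 1pm): for example Retro -> 11am, OffsitePrep -> 12pm, Demo -> 11am, DesignReview -> 10am, VendorCall -> 10am, Hiring -> 1pm.

4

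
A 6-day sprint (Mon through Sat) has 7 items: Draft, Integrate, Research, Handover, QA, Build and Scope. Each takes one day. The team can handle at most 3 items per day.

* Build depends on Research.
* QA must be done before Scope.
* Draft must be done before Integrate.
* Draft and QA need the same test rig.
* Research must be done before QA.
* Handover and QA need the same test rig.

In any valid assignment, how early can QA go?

Precedence pushes QA to at least Tue; downstream work caps QA at Fri.
QA at Tue is achievable: QA in Tue, Draft in Mon, Handover in Mon, Build in Tue, Integrate in Tue, Scope in Wed, Research in Mon.

Tue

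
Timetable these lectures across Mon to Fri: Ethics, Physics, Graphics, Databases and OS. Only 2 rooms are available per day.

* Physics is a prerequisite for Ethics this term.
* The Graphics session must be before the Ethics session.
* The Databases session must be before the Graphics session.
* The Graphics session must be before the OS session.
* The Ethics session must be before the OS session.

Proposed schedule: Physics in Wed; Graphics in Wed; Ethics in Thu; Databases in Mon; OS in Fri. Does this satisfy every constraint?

The Databases session must be before the Graphics session — holds.
The Graphics session must be before the Ethics session — holds.
The Graphics session must be before the OS session — holds.
The Ethics session must be before the OS session — holds.
Physics is a prerequisite for Ethics this term — holds.
Only 2 rooms are available per day — holds.

Yes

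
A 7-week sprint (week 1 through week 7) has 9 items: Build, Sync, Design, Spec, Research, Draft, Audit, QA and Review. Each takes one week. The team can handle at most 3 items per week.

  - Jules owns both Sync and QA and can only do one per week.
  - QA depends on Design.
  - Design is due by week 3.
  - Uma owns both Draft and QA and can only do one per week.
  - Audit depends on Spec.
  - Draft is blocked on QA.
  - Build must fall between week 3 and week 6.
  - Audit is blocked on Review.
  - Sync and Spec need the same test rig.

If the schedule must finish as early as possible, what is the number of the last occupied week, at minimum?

The precedence chain requires at least 3 distinct weeks.
With at most 3 per week and 9 work items, at least 3 weeks are needed.
3 works (last occupied week: week 3): for example Sync in week 3; QA in week 2; Research in week 2; Spec in week 1; Review in week 1; Build in week 3; Design in week 1; Audit in week 2; Draft in week 3.

week 3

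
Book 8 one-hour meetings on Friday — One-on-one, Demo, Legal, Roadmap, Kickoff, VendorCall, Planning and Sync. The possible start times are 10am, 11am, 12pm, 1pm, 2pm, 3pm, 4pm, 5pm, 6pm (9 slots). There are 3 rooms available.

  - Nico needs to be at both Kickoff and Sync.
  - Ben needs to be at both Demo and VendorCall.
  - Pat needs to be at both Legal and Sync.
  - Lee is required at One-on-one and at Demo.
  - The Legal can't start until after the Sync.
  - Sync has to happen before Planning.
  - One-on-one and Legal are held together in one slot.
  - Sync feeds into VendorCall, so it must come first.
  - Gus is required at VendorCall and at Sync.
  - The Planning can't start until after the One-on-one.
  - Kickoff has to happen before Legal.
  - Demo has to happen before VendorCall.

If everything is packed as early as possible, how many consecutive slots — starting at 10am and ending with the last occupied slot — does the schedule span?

The precedence chain requires at least 3 distinct slots.
With at most 3 per slot and 8 meetings, at least 3 slots are needed.
Could 3 slots be enough, i.e. nothing placed later than 12pm? No: Planning must come after Sync (at 10am or later) → {11am, 12pm}; Sync must come before Planning (at 12pm or earlier) → {10am, 11am}; One-on-one must come before Planning (at 12pm or earlier) → {10am, 11am}; Legal must come after Sync (at 10am or later) → {11am, 12pm}; Kickoff must come before Legal (at 12pm or earlier) → {10am, 11am}; One-on-one must be in the same slot as Legal (in {11am, 12pm}) → {11am}; Legal must be in the same slot as One-on-one (in {11am}) → {11am}; Sync can't share with Legal (11am) → {10am}; Kickoff can't share with Sync (10am) → {11am}; Legal must come after Kickoff (at 11am or later) → nothing is left.
So 3 slots is not enough.
4 works (last occupied slot: 1pm): for example VendorCall=11am; Planning=1pm; Legal=12pm; Sync=10am; One-on-one=12pm; Demo=10am; Kickoff=11am; Roadmap=10am.

4 slots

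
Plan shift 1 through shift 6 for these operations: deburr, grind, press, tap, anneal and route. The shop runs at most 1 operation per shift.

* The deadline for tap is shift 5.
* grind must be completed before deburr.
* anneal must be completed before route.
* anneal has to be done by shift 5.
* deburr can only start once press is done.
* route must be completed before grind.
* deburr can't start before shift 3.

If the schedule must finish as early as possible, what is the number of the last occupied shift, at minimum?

The precedence chain requires at least 4 distinct shifts.
With at most 1 per shift and 6 operations, at least 6 shifts are needed.
6 works (last occupied shift: shift 6): for example anneal=shift 1; press=shift 5; deburr=shift 6; grind=shift 4; route=shift 3; tap=shift 2.

6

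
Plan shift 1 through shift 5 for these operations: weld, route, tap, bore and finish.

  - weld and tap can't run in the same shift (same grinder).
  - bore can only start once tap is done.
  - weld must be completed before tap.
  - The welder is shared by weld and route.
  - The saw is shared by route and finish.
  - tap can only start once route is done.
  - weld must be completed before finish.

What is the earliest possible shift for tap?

shift 3

Precedence pushes tap to at least shift 2; downstream work caps tap at shift 4.
tap at shift 3 is achievable: route=shift 2; tap=shift 3; weld=shift 1; bore=shift 4; finish=shift 3.
Nothing earlier works — the conflict constraints rule out every shift before shift 3.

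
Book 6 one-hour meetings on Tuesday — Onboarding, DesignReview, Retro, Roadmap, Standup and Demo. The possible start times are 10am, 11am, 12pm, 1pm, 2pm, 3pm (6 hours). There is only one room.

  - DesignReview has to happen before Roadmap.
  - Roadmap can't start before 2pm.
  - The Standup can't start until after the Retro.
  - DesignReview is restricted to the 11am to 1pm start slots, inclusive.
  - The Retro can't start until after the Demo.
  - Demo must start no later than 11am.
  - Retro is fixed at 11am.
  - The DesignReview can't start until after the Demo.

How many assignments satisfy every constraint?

8

Splitting on Onboarding: it can be 12pm (2), 1pm (2), 2pm (2), 3pm (2). Listing each branch's schedules as (DesignReview, Retro, Roadmap, Standup, Demo):
Onboarding=12pm: (1pm,11am,2pm,3pm,10am) (1pm,11am,3pm,2pm,10am) — 2.
Onboarding=1pm: (12pm,11am,2pm,3pm,10am) (12pm,11am,3pm,2pm,10am) — 2.
Onboarding=2pm: (12pm,11am,3pm,1pm,10am) (1pm,11am,3pm,12pm,10am) — 2.
Onboarding=3pm: (12pm,11am,2pm,1pm,10am) (1pm,11am,2pm,12pm,10am) — 2.
Summing: 2 + 2 + 2 + 2 = 8.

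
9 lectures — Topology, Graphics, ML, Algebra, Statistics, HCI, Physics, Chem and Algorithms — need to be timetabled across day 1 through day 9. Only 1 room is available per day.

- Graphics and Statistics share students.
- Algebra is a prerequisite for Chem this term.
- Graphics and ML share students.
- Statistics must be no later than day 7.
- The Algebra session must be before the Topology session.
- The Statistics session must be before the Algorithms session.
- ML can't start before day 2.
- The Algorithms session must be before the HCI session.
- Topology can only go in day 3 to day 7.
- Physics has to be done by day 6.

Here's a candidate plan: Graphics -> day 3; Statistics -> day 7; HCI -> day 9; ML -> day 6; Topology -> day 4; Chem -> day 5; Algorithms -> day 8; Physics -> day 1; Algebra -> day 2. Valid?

The Algebra session must be before the Topology session — holds.
Statistics must be no later than day 7 — holds.
ML can't start before day 2 — holds.
The Statistics session must be before the Algorithms session — holds.
Graphics and Statistics share students — holds.
Graphics and ML share students — holds.
The Algorithms session must be before the HCI session — holds.
Topology can only go in day 3 to day 7 — holds.
Algebra is a prerequisite for Chem this term — holds.
Only 1 room is available per day — holds.
Physics has to be done by day 6 — holds.

Yes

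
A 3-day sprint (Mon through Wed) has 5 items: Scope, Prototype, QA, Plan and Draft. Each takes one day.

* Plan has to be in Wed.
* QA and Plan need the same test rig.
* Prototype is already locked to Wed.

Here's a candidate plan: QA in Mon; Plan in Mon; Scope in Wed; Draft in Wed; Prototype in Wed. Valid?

Invalid. QA and Plan need the same test rig.

Plan has to be in Wed — violated.
Prototype is already locked to Wed — holds.
QA and Plan need the same test rig — violated.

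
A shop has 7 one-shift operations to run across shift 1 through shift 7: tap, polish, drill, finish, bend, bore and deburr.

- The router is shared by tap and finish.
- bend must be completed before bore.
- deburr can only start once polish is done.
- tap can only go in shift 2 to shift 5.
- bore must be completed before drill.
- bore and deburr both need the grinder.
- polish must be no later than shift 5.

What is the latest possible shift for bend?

shift 5

Downstream work caps bend at shift 5.
bend at shift 5 is achievable: bore=shift 6, drill=shift 7, deburr=shift 2, bend=shift 5, tap=shift 2, polish=shift 1, finish=shift 1.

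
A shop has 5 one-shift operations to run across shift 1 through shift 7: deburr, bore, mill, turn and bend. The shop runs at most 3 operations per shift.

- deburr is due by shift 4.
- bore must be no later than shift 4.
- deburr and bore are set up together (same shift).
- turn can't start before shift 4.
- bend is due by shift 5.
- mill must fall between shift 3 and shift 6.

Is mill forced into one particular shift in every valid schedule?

mill can be shift 3 (e.g. turn -> shift 4; deburr -> shift 1; bend -> shift 1; mill -> shift 3; bore -> shift 1) or shift 4 (e.g. bend -> shift 1; mill -> shift 4; bore -> shift 1; deburr -> shift 1; turn -> shift 4).

No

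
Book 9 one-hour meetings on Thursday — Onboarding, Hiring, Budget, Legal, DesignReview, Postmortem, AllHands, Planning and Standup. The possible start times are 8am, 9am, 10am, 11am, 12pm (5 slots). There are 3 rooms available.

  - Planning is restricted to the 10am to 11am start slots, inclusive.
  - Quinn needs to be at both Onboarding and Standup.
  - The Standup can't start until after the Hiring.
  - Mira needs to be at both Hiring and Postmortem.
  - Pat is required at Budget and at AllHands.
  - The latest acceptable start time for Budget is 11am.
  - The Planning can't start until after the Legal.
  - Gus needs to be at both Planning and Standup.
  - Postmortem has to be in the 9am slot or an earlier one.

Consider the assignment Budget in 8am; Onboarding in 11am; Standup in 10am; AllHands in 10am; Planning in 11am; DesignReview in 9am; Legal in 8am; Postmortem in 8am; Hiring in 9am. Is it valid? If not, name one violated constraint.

Yes

The Planning can't start until after the Legal — holds.
Quinn needs to be at both Onboarding and Standup — holds.
Mira needs to be at both Hiring and Postmortem — holds.
Gus needs to be at both Planning and Standup — holds.
There are 3 rooms available — holds.
Planning is restricted to the 10am to 11am start slots, inclusive — holds.
Pat is required at Budget and at AllHands — holds.
Postmortem has to be in the 9am slot or an earlier one — holds.
The latest acceptable start time for Budget is 11am — holds.
The Standup can't start until after the Hiring — holds.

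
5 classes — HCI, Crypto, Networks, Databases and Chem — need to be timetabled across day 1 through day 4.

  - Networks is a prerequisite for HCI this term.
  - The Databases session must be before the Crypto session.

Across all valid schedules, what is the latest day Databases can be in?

Downstream work caps Databases at day 3.
Databases at day 3 is achievable: HCI -> day 2, Networks -> day 1, Chem -> day 1, Databases -> day 3, Crypto -> day 4.

day 3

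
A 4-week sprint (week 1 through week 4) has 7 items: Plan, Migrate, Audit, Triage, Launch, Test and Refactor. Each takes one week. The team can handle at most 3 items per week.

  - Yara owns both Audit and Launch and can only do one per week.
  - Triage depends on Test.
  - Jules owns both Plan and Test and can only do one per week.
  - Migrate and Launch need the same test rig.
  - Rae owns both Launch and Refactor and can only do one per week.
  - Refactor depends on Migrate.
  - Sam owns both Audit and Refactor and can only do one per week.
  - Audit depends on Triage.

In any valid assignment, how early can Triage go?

Precedence pushes Triage to at least week 2; downstream work caps Triage at week 3.
Triage at week 2 is achievable: Refactor=week 2, Plan=week 2, Launch=week 4, Test=week 1, Triage=week 2, Audit=week 3, Migrate=week 1.

week 2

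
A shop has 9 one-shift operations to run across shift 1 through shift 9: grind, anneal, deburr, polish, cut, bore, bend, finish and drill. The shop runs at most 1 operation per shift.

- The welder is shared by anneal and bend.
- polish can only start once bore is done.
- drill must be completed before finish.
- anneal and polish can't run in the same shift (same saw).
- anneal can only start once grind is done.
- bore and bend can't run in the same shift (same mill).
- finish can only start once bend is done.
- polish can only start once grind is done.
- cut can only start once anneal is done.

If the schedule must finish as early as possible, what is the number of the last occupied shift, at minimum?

9

The precedence chain requires at least 3 distinct shifts.
With at most 1 per shift and 9 operations, at least 9 shifts are needed.
9 works (last occupied shift: shift 9): for example grind in shift 1, polish in shift 4, finish in shift 7, cut in shift 8, bend in shift 5, bore in shift 3, deburr in shift 9, anneal in shift 2, drill in shift 6.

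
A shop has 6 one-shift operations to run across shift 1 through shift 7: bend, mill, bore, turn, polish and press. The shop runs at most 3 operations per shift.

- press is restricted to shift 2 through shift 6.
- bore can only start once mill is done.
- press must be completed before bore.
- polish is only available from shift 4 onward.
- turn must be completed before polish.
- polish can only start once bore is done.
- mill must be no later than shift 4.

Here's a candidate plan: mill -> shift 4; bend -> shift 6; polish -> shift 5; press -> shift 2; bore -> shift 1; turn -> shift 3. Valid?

No — it violates: bore can only start once mill is done

polish can only start once bore is done — holds.
press must be completed before bore — violated.
turn must be completed before polish — holds.
mill must be no later than shift 4 — holds.
press is restricted to shift 2 through shift 6 — holds.
The shop runs at most 3 operations per shift — holds.
polish is only available from shift 4 onward — holds.
bore can only start once mill is done — violated.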